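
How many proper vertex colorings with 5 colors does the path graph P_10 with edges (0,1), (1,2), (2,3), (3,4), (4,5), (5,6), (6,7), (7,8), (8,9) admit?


P(P_10, k) = k * (k-1)^(9).
P(5) = 5 * 4^9 = 5 * 262144 = 1310720.

1310720


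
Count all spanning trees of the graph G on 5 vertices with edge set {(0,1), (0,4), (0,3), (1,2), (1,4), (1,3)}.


By Kirchhoff's matrix tree theorem, the number of spanning trees equals
the determinant of any cofactor of the Laplacian matrix L.
G has 5 vertices and 6 edges.
Computing the (4 x 4) cofactor determinant gives 8.

8


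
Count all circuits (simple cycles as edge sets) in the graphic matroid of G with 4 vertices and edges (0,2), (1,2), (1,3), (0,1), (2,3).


A circuit in a graphic matroid = edge set of a simple cycle.
G has 4 vertices and 5 edges.
Enumerating all minimal edge subsets forming cycles...
Total circuits found: 3.

3


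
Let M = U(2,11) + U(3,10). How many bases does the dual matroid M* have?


(M1+M2)* = M1* + M2*.
M1* = U(9,11), bases: C(11,9) = 55.
M2* = U(7,10), bases: C(10,7) = 120.
|B(M*)| = 55 * 120 = 6600.

6600


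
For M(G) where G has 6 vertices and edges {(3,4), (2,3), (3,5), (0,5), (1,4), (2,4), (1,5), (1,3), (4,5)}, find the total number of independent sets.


An independent set in a graphic matroid is an acyclic edge subset.
G has 6 vertices and 9 edges.
Enumerate all 2^9 = 512 subsets, checking for acyclicity.
Total independent sets = 256.

256


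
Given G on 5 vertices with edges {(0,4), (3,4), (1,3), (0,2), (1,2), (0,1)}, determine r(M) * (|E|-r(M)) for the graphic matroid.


r(M) = |V| - c = 5 - 1 = 4.
nullity = |E| - r(M) = 6 - 4 = 2.
Product = 4 * 2 = 8.

8


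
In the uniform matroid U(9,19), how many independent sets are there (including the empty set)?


Independent sets of U(9,19) are all subsets of size <= 9.
Count = (19 choose 0) + (19 choose 1) + (19 choose 2) + (19 choose 3) + (19 choose 4) + (19 choose 5) + (19 choose 6) + (19 choose 7) + (19 choose 8) + (19 choose 9)
     = 1 + 19 + 171 + 969 + 3876 + 11628 + 27132 + 50388 + 75582 + 92378
     = 262144.

262144


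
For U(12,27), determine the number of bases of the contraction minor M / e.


Contracting e from U(12,27) gives U(11,26).
Bases of U(11,26) = C(26,11) = 7726160.

7726160


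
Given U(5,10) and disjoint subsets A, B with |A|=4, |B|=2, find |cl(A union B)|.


|A union B| = 4 + 2 = 6 (disjoint).
In U(5,10), cl(S) = S if |S| < 5, else cl(S) = E.
Since 6 >= 5, cl(A union B) = E.
|cl(A union B)| = 10.

10


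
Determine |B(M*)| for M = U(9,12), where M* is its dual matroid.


The dual of U(r,n) is U(n-r, n) = U(3,12).
Bases of U(3,12) are all (3)-element subsets.
|B(M*)| = C(12,3) = 12! / (3! * 9!) = 220.

220


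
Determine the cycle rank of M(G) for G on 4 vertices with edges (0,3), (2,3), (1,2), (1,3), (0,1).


Cycle rank (nullity) = |E| - r(M) = |E| - (|V| - c).
|E| = 5, |V| = 4, c = 1.
Nullity = 5 - (4 - 1) = 5 - 3 = 2.

2


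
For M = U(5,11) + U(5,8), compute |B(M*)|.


(M1+M2)* = M1* + M2*.
M1* = U(6,11), bases: C(11,6) = 462.
M2* = U(3,8), bases: C(8,3) = 56.
|B(M*)| = 462 * 56 = 25872.

25872


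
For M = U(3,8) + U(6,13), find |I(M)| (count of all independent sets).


For a direct sum, |I(M1+M2)| = |I(M1)| * |I(M2)|.
|I(U(3,8))| = sum C(8,k) for k=0..3 = 93.
|I(U(6,13))| = sum C(13,k) for k=0..6 = 4096.
Total = 93 * 4096 = 380928.

380928


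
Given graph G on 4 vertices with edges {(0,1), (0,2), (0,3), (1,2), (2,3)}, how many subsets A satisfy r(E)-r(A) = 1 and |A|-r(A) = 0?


R(x,y) = sum over A in 2^E of x^(r(E)-r(A)) * y^(|A|-r(A)).
G has 4 vertices, 5 edges. r(E) = 3.
Enumerate all 2^5 = 32 subsets.
Count subsets with r(E)-r(A)=1 and |A|-r(A)=0: 10.

10


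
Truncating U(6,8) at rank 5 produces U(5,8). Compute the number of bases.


Truncating U(6,8) to rank 5 gives U(5,8).
Bases of U(5,8) are all 5-element subsets of 8 elements.
Number of bases = C(8,5) = 8! / (5! * 3!) = 56.

56


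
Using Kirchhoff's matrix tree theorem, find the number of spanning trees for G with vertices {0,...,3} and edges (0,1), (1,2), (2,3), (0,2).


By Kirchhoff's matrix tree theorem, the number of spanning trees equals
the determinant of any cofactor of the Laplacian matrix L.
G has 4 vertices and 4 edges.
Computing the (3 x 3) cofactor determinant gives 3.

3


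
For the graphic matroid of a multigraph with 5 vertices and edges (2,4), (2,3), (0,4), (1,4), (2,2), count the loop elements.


In a graphic matroid, a loop is a self-loop edge (u,u) with rank 0.
Examining all 5 edges for self-loops...
Self-loops found: (2,2)
Number of loops = 1.

1


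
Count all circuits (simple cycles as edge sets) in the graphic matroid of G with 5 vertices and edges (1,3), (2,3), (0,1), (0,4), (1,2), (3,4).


A circuit in a graphic matroid = edge set of a simple cycle.
G has 5 vertices and 6 edges.
Enumerating all minimal edge subsets forming cycles...
Total circuits found: 3.

3


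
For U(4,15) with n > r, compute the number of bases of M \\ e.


Deleting e from U(4,15) gives U(4,14) since n > r.
Bases of U(4,14) = (14 choose 4) = 1001.

1001


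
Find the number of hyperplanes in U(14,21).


Hyperplanes of U(14,21) are flats of rank 13.
In a uniform matroid, these are exactly the (13)-element subsets.
Count = (21 choose 13) = 203490.

203490


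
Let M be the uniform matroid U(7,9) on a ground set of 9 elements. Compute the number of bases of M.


Bases of U(7,9) are all 7-element subsets of the 9-element ground set.
Number of bases = C(9,7).
C(9,7) = 9! / (7! * 2!) = 36.

36


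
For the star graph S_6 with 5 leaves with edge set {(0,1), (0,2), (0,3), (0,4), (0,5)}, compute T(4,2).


A star on 6 vertices is a tree with 5 edges.
T(x,y) = x^(5) for any tree.
T(4,2) = 4^5 = 1024.

1024


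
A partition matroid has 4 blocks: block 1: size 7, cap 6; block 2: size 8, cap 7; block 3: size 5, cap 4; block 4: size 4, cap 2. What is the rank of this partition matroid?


Rank of a partition matroid = sum of min(|Si|, ci) for each block.
= min(7,6) + min(8,7) + min(5,4) + min(4,2)
= 6 + 7 + 4 + 2
= 19.

19


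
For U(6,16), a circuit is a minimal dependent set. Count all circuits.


In U(6,16), circuits are the (7)-element subsets.
Any set of 7 elements is dependent, and removing any one element gives
an independent set of size 6, so it is a minimal dependent set.
Number of circuits = C(16,7) = 16! / (7! * 9!) = 11440.

11440


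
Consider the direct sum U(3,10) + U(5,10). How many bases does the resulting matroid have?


Bases of a direct sum M1 + M2: |B| = |B(M1)| * |B(M2)|.
|B(U(3,10))| = C(10,3) = 120.
|B(U(5,10))| = C(10,5) = 252.
Total bases = 120 * 252 = 30240.

30240


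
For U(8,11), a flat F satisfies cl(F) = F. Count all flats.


Flats of U(8,11): every subset of size < 8 is a flat, plus E itself.
Count = C(11,0) + C(11,1) + C(11,2) + C(11,3) + C(11,4) + C(11,5) + C(11,6) + C(11,7) + 1
     = 1 + 11 + 55 + 165 + 330 + 462 + 462 + 330 + 1
     = 1817.

1817


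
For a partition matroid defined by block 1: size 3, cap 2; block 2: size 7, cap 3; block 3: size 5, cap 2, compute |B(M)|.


A basis picks exactly ci elements from block i.
Number of bases = product of C(|Si|, ci).
= C(3,2) * C(7,3) * C(5,2)
= 3 * 35 * 10
= 1050.

1050


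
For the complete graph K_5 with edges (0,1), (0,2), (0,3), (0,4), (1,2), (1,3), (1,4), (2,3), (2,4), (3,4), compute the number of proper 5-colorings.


P(K_5, k) = k(k-1)(k-2)...(k-4).
P(5) = (5) * (4) * (3) * (2) * (1) = 120.

120


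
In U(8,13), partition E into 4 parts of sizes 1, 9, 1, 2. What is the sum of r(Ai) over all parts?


r(Ai) = min(|Ai|, 8) for each part.
Sum = min(1,8) + min(9,8) + min(1,8) + min(2,8)
    = 1 + 8 + 1 + 2
    = 12.

12


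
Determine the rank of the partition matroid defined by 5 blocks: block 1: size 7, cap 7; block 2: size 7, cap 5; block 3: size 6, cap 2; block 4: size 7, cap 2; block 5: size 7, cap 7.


Rank of a partition matroid = sum of min(|Si|, ci) for each block.
= min(7,7) + min(7,5) + min(6,2) + min(7,2) + min(7,7)
= 7 + 5 + 2 + 2 + 7
= 23.

23


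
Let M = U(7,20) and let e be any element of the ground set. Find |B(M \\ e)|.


Deleting e from U(7,20) gives U(7,19) since n > r.
Bases of U(7,19) = (19 choose 7) = 50388.

50388


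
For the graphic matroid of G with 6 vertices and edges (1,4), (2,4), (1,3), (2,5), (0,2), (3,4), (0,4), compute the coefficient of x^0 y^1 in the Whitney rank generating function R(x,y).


R(x,y) = sum over A in 2^E of x^(r(E)-r(A)) * y^(|A|-r(A)).
G has 6 vertices, 7 edges. r(E) = 5.
Enumerate all 2^7 = 128 subsets.
Count subsets with r(E)-r(A)=0 and |A|-r(A)=1: 6.

6


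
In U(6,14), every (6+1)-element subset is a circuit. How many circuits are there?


In U(6,14), circuits are the (7)-element subsets.
Any set of 7 elements is dependent, and removing any one element gives
an independent set of size 6, so it is a minimal dependent set.
Number of circuits = C(14,7) = 14! / (7! * 7!) = 3432.

3432


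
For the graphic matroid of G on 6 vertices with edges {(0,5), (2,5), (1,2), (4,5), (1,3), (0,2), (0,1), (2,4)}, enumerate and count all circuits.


A circuit in a graphic matroid = edge set of a simple cycle.
G has 6 vertices and 8 edges.
Enumerating all minimal edge subsets forming cycles...
Total circuits found: 6.

6


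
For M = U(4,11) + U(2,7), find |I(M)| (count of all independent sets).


For a direct sum, |I(M1+M2)| = |I(M1)| * |I(M2)|.
|I(U(4,11))| = sum C(11,k) for k=0..4 = 562.
|I(U(2,7))| = sum C(7,k) for k=0..2 = 29.
Total = 562 * 29 = 16298.

16298


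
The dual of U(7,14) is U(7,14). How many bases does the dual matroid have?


The dual of U(r,n) is U(n-r, n) = U(7,14).
Bases of U(7,14) are all (7)-element subsets.
|B(M*)| = C(14,7) = 3432.

3432


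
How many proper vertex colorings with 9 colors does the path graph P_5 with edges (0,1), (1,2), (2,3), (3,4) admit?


P(P_5, k) = k * (k-1)^(4).
P(9) = 9 * 8^4 = 9 * 4096 = 36864.

36864


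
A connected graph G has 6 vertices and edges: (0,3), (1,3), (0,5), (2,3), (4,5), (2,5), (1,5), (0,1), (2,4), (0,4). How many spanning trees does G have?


By Kirchhoff's matrix tree theorem, the number of spanning trees equals
the determinant of any cofactor of the Laplacian matrix L.
G has 6 vertices and 10 edges.
Computing the (5 x 5) cofactor determinant gives 130.

130


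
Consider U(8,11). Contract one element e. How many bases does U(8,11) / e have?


Contracting e from U(8,11) gives U(7,10).
Bases of U(7,10) = C(10,7) = 120.

120


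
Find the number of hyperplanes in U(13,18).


Hyperplanes of U(13,18) are flats of rank 12.
In a uniform matroid, these are exactly the (12)-element subsets.
Count = (18 choose 12) = 18564.

18564


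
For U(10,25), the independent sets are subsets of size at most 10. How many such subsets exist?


Independent sets of U(10,25) are all subsets of size <= 10.
Count = (25 choose 0) + (25 choose 1) + (25 choose 2) + (25 choose 3) + (25 choose 4) + (25 choose 5) + (25 choose 6) + (25 choose 7) + (25 choose 8) + (25 choose 9) + (25 choose 10)
     = 1 + 25 + 300 + 2300 + 12650 + 53130 + 177100 + 480700 + 1081575 + 2042975 + 3268760
     = 7119516.

7119516


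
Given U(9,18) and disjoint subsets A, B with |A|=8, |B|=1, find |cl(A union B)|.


|A union B| = 8 + 1 = 9 (disjoint).
In U(9,18), cl(S) = S if |S| < 9, else cl(S) = E.
Since 9 >= 9, cl(A union B) = E.
|cl(A union B)| = 18.

18


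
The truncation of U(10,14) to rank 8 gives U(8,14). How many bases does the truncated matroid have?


Truncating U(10,14) to rank 8 gives U(8,14).
Bases of U(8,14) are all 8-element subsets of 14 elements.
Number of bases = (14 choose 8) = 3003.

3003


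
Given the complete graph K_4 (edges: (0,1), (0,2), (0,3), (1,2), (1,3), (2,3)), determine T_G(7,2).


T(K_4; x,y) = x^3 + 3x^2 + 4xy + 2x + y^3 + 3y^2 + 2y.
Substituting x=7, y=2:
= 343 + 147 + 56 + 14 + 8 + 12 + 4
= 584.

584


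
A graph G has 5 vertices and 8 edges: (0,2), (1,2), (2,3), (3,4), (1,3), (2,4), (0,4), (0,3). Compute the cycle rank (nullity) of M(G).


Cycle rank (nullity) = |E| - r(M) = |E| - (|V| - c).
|E| = 8, |V| = 5, c = 1.
Nullity = 8 - (5 - 1) = 8 - 4 = 4.

4


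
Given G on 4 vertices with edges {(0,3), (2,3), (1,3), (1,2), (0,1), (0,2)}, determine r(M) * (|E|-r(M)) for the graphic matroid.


r(M) = |V| - c = 4 - 1 = 3.
nullity = |E| - r(M) = 6 - 3 = 3.
Product = 3 * 3 = 9.

9


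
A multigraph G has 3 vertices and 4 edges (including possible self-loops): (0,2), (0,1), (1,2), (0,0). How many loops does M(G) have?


In a graphic matroid, a loop is a self-loop edge (u,u) with rank 0.
Examining all 4 edges for self-loops...
Self-loops found: (0,0)
Number of loops = 1.

1


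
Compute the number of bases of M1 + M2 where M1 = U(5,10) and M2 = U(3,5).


Bases of a direct sum M1 + M2: |B| = |B(M1)| * |B(M2)|.
|B(U(5,10))| = C(10,5) = 252.
|B(U(3,5))| = C(5,3) = 10.
Total bases = 252 * 10 = 2520.

2520


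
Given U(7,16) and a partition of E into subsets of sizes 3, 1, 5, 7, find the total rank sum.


r(Ai) = min(|Ai|, 7) for each part.
Sum = min(3,7) + min(1,7) + min(5,7) + min(7,7)
    = 3 + 1 + 5 + 7
    = 16.

16


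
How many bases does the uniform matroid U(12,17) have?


Bases of U(12,17) are all 12-element subsets of the 17-element ground set.
Number of bases = C(17,12).
C(17,12) = 6188.

6188


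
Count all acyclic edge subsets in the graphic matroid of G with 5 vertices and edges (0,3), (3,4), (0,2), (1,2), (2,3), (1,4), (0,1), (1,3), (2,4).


An independent set in a graphic matroid is an acyclic edge subset.
G has 5 vertices and 9 edges.
Enumerate all 2^9 = 512 subsets, checking for acyclicity.
Total independent sets = 198.

198


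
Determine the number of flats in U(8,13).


Flats of U(8,13): every subset of size < 8 is a flat, plus E itself.
Count = (13 choose 0) + (13 choose 1) + (13 choose 2) + (13 choose 3) + (13 choose 4) + (13 choose 5) + (13 choose 6) + (13 choose 7) + 1
     = 1 + 13 + 78 + 286 + 715 + 1287 + 1716 + 1716 + 1
     = 5813.

5813


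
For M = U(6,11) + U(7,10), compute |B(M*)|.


(M1+M2)* = M1* + M2*.
M1* = U(5,11), bases: C(11,5) = 462.
M2* = U(3,10), bases: C(10,3) = 120.
|B(M*)| = 462 * 120 = 55440.

55440


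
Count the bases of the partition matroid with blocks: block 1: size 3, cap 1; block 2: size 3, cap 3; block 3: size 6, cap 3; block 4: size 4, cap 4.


A basis picks exactly ci elements from block i.
Number of bases = product of C(|Si|, ci).
= C(3,1) * C(3,3) * C(6,3) * C(4,4)
= 3 * 1 * 20 * 1
= 60.

60


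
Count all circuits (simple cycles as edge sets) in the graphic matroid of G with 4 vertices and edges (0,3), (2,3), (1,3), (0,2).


A circuit in a graphic matroid = edge set of a simple cycle.
G has 4 vertices and 4 edges.
Enumerating all minimal edge subsets forming cycles...
Total circuits found: 1.

1


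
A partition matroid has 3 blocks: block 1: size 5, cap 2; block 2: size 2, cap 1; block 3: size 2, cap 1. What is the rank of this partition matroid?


Rank of a partition matroid = sum of min(|Si|, ci) for each block.
= min(5,2) + min(2,1) + min(2,1)
= 2 + 1 + 1
= 4.

4


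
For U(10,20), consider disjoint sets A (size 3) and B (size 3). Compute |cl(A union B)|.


|A union B| = 3 + 3 = 6 (disjoint).
In U(10,20), cl(S) = S if |S| < 10, else cl(S) = E.
Since 6 < 10, cl(A union B) = A union B.
|cl(A union B)| = 6.

6


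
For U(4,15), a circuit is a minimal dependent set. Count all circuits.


In U(4,15), circuits are the (5)-element subsets.
Any set of 5 elements is dependent, and removing any one element gives
an independent set of size 4, so it is a minimal dependent set.
Number of circuits = C(15,5) = 15! / (5! * 10!) = 3003.

3003


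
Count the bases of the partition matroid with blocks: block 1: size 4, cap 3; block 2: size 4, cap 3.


A basis picks exactly ci elements from block i.
Number of bases = product of C(|Si|, ci).
= C(4,3) * C(4,3)
= 4 * 4
= 16.

16


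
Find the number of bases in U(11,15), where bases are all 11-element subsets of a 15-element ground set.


Bases of U(11,15) are all 11-element subsets of the 15-element ground set.
Number of bases = C(15,11).
C(15,11) = 1365.

1365


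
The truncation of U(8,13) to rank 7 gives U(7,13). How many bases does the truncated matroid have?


Truncating U(8,13) to rank 7 gives U(7,13).
Bases of U(7,13) are all 7-element subsets of 13 elements.
Number of bases = C(13,7) = 13! / (7! * 6!) = 1716.

1716


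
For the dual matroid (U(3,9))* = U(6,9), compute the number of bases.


The dual of U(r,n) is U(n-r, n) = U(6,9).
Bases of U(6,9) are all (6)-element subsets.
|B(M*)| = C(9,6) = 9! / (6! * 3!) = 84.

84


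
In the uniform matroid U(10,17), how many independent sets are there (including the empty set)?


Independent sets of U(10,17) are all subsets of size <= 10.
Count = (17 choose 0) + (17 choose 1) + (17 choose 2) + (17 choose 3) + (17 choose 4) + (17 choose 5) + (17 choose 6) + (17 choose 7) + (17 choose 8) + (17 choose 9) + (17 choose 10)
     = 1 + 17 + 136 + 680 + 2380 + 6188 + 12376 + 19448 + 24310 + 24310 + 19448
     = 109294.

109294


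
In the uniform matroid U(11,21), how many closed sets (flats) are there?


Flats of U(11,21): every subset of size < 11 is a flat, plus E itself.
Count = (21 choose 0) + (21 choose 1) + (21 choose 2) + (21 choose 3) + (21 choose 4) + (21 choose 5) + (21 choose 6) + (21 choose 7) + (21 choose 8) + (21 choose 9) + (21 choose 10) + 1
     = 1 + 21 + 210 + 1330 + 5985 + 20349 + 54264 + 116280 + 203490 + 293930 + 352716 + 1
     = 1048577.

1048577


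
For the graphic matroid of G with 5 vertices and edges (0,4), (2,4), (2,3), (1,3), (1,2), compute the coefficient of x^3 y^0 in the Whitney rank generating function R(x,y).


R(x,y) = sum over A in 2^E of x^(r(E)-r(A)) * y^(|A|-r(A)).
G has 5 vertices, 5 edges. r(E) = 4.
Enumerate all 2^5 = 32 subsets.
Count subsets with r(E)-r(A)=3 and |A|-r(A)=0: 5.

5


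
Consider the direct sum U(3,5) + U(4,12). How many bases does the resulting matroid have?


Bases of a direct sum M1 + M2: |B| = |B(M1)| * |B(M2)|.
|B(U(3,5))| = C(5,3) = 10.
|B(U(4,12))| = C(12,4) = 495.
Total bases = 10 * 495 = 4950.

4950


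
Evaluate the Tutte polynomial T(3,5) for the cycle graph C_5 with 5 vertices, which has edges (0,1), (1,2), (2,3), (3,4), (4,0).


T(C_5; x,y) = x + x^2 + ... + x^(4) + y.
T(3,5) = 3^1 + 3^2 + 3^3 + 3^4 + 5
= 3 + 9 + 27 + 81 + 5
= 125.

125


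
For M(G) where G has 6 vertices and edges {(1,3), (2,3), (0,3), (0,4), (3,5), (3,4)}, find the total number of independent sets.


An independent set in a graphic matroid is an acyclic edge subset.
G has 6 vertices and 6 edges.
Enumerate all 2^6 = 64 subsets, checking for acyclicity.
Total independent sets = 56.

56


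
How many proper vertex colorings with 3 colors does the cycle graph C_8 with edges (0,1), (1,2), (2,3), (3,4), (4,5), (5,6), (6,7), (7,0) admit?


P(C_8, k) = (k-1)^8 + (-1)^8*(k-1).
P(3) = (2)^8 + 2
= 256 + 2 = 258.

258


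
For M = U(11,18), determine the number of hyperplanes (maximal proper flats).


Hyperplanes of U(11,18) are flats of rank 10.
In a uniform matroid, these are exactly the (10)-element subsets.
Count = C(18,10) = 43758.

43758


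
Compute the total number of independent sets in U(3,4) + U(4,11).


For a direct sum, |I(M1+M2)| = |I(M1)| * |I(M2)|.
|I(U(3,4))| = sum C(4,k) for k=0..3 = 15.
|I(U(4,11))| = sum C(11,k) for k=0..4 = 562.
Total = 15 * 562 = 8430.

8430


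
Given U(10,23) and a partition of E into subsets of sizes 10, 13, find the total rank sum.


r(Ai) = min(|Ai|, 10) for each part.
Sum = min(10,10) + min(13,10)
    = 10 + 10
    = 20.

20


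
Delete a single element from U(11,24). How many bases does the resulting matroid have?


Deleting e from U(11,24) gives U(11,23) since n > r.
Bases of U(11,23) = C(23,11) = 23! / (11! * 12!) = 1352078.

1352078


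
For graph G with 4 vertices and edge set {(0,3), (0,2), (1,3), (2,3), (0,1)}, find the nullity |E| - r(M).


Cycle rank (nullity) = |E| - r(M) = |E| - (|V| - c).
|E| = 5, |V| = 4, c = 1.
Nullity = 5 - (4 - 1) = 5 - 3 = 2.

2


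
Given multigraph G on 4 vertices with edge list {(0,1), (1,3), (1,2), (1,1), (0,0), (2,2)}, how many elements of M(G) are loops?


In a graphic matroid, a loop is a self-loop edge (u,u) with rank 0.
Examining all 6 edges for self-loops...
Self-loops found: (1,1), (0,0), (2,2)
Number of loops = 3.

3


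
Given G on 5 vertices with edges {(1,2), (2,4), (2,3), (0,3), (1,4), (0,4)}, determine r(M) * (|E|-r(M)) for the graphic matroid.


r(M) = |V| - c = 5 - 1 = 4.
nullity = |E| - r(M) = 6 - 4 = 2.
Product = 4 * 2 = 8.

8


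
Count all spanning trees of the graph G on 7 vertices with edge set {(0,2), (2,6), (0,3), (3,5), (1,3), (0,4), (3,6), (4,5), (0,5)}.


By Kirchhoff's matrix tree theorem, the number of spanning trees equals
the determinant of any cofactor of the Laplacian matrix L.
G has 7 vertices and 9 edges.
Computing the (6 x 6) cofactor determinant gives 29.

29


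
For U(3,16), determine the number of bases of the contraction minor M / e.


Contracting e from U(3,16) gives U(2,15).
Bases of U(2,15) = C(15,2) = 15! / (2! * 13!) = 105.

105


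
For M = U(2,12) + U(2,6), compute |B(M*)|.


(M1+M2)* = M1* + M2*.
M1* = U(10,12), bases: C(12,10) = 66.
M2* = U(4,6), bases: C(6,4) = 15.
|B(M*)| = 66 * 15 = 990.

990


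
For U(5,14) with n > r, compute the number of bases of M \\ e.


Deleting e from U(5,14) gives U(5,13) since n > r.
Bases of U(5,13) = C(13,5) = 1287.

1287


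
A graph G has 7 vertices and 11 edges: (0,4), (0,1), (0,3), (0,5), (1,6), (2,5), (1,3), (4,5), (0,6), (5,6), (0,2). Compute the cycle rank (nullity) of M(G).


Cycle rank (nullity) = |E| - r(M) = |E| - (|V| - c).
|E| = 11, |V| = 7, c = 1.
Nullity = 11 - (7 - 1) = 11 - 6 = 5.

5


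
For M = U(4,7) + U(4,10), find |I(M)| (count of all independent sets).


For a direct sum, |I(M1+M2)| = |I(M1)| * |I(M2)|.
|I(U(4,7))| = sum C(7,k) for k=0..4 = 99.
|I(U(4,10))| = sum C(10,k) for k=0..4 = 386.
Total = 99 * 386 = 38214.

38214


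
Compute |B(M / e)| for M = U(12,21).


Contracting e from U(12,21) gives U(11,20).
Bases of U(11,20) = (20 choose 11) = 167960.

167960


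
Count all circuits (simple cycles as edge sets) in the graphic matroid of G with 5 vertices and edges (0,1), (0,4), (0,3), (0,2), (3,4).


A circuit in a graphic matroid = edge set of a simple cycle.
G has 5 vertices and 5 edges.
Enumerating all minimal edge subsets forming cycles...
Total circuits found: 1.

1


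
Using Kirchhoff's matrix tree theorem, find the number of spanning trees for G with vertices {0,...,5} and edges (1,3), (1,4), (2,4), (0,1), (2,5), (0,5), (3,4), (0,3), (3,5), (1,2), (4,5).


By Kirchhoff's matrix tree theorem, the number of spanning trees equals
the determinant of any cofactor of the Laplacian matrix L.
G has 6 vertices and 11 edges.
Computing the (5 x 5) cofactor determinant gives 224.

224


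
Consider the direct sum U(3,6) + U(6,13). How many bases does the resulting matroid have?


Bases of a direct sum M1 + M2: |B| = |B(M1)| * |B(M2)|.
|B(U(3,6))| = C(6,3) = 20.
|B(U(6,13))| = C(13,6) = 1716.
Total bases = 20 * 1716 = 34320.

34320


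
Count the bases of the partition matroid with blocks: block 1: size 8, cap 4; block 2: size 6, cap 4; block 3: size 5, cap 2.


A basis picks exactly ci elements from block i.
Number of bases = product of C(|Si|, ci).
= C(8,4) * C(6,4) * C(5,2)
= 70 * 15 * 10
= 10500.

10500


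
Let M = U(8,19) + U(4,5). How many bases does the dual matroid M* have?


(M1+M2)* = M1* + M2*.
M1* = U(11,19), bases: C(19,11) = 75582.
M2* = U(1,5), bases: C(5,1) = 5.
|B(M*)| = 75582 * 5 = 377910.

377910


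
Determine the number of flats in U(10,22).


Flats of U(10,22): every subset of size < 10 is a flat, plus E itself.
Count = (22 choose 0) + (22 choose 1) + (22 choose 2) + (22 choose 3) + (22 choose 4) + (22 choose 5) + (22 choose 6) + (22 choose 7) + (22 choose 8) + (22 choose 9) + 1
     = 1 + 22 + 231 + 1540 + 7315 + 26334 + 74613 + 170544 + 319770 + 497420 + 1
     = 1097791.

1097791


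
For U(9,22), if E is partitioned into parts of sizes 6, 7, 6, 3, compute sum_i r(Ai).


r(Ai) = min(|Ai|, 9) for each part.
Sum = min(6,9) + min(7,9) + min(6,9) + min(3,9)
    = 6 + 7 + 6 + 3
    = 22.

22


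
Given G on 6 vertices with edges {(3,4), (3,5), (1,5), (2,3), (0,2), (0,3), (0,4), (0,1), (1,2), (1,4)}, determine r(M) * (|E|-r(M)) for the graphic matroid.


r(M) = |V| - c = 6 - 1 = 5.
nullity = |E| - r(M) = 10 - 5 = 5.
Product = 5 * 5 = 25.

25


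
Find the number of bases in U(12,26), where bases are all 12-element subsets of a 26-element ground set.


Bases of U(12,26) are all 12-element subsets of the 26-element ground set.
Number of bases = C(26,12).
C(26,12) = 26! / (12! * 14!) = 9657700.

9657700


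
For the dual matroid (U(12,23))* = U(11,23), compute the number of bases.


The dual of U(r,n) is U(n-r, n) = U(11,23).
Bases of U(11,23) are all (11)-element subsets.
|B(M*)| = C(23,11) = 1352078.

1352078


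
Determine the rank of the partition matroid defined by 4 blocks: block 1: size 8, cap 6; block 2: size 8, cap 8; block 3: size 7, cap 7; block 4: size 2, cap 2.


Rank of a partition matroid = sum of min(|Si|, ci) for each block.
= min(8,6) + min(8,8) + min(7,7) + min(2,2)
= 6 + 8 + 7 + 2
= 23.

23


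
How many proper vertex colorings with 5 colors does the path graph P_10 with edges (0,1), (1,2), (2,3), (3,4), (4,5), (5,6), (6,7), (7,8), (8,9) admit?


P(P_10, k) = k * (k-1)^(9).
P(5) = 5 * 4^9 = 5 * 262144 = 1310720.

1310720


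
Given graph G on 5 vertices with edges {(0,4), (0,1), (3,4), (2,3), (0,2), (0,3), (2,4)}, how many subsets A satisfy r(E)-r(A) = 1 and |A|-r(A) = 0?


R(x,y) = sum over A in 2^E of x^(r(E)-r(A)) * y^(|A|-r(A)).
G has 5 vertices, 7 edges. r(E) = 4.
Enumerate all 2^7 = 128 subsets.
Count subsets with r(E)-r(A)=1 and |A|-r(A)=0: 31.

31


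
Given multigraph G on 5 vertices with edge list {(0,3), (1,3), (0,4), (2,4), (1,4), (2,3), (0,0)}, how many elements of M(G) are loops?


In a graphic matroid, a loop is a self-loop edge (u,u) with rank 0.
Examining all 7 edges for self-loops...
Self-loops found: (0,0)
Number of loops = 1.

1


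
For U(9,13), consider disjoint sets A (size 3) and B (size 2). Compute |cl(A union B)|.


|A union B| = 3 + 2 = 5 (disjoint).
In U(9,13), cl(S) = S if |S| < 9, else cl(S) = E.
Since 5 < 9, cl(A union B) = A union B.
|cl(A union B)| = 5.

5


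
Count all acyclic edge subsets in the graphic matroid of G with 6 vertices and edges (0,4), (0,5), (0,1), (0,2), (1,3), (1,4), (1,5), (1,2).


An independent set in a graphic matroid is an acyclic edge subset.
G has 6 vertices and 8 edges.
Enumerate all 2^8 = 256 subsets, checking for acyclicity.
Total independent sets = 162.

162


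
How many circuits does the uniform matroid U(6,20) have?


In U(6,20), circuits are the (7)-element subsets.
Any set of 7 elements is dependent, and removing any one element gives
an independent set of size 6, so it is a minimal dependent set.
Number of circuits = C(20,7) = 20! / (7! * 13!) = 77520.

77520


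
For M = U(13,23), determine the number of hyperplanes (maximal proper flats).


Hyperplanes of U(13,23) are flats of rank 12.
In a uniform matroid, these are exactly the (12)-element subsets.
Count = (23 choose 12) = 1352078.

1352078


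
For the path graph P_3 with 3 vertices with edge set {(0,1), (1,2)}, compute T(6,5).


A path on 3 vertices is a tree with 2 edges.
T(x,y) = x^(2) for any tree.
T(6,5) = 6^2 = 36.

36


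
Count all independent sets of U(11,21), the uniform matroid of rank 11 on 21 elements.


Independent sets of U(11,21) are all subsets of size <= 11.
Count = C(21,0) + C(21,1) + C(21,2) + C(21,3) + C(21,4) + C(21,5) + C(21,6) + C(21,7) + C(21,8) + C(21,9) + C(21,10) + C(21,11)
     = 1 + 21 + 210 + 1330 + 5985 + 20349 + 54264 + 116280 + 203490 + 293930 + 352716 + 352716
     = 1401292.

1401292


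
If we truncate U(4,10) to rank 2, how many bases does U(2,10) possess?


Truncating U(4,10) to rank 2 gives U(2,10).
Bases of U(2,10) are all 2-element subsets of 10 elements.
Number of bases = C(10,2) = 10! / (2! * 8!) = 45.

45


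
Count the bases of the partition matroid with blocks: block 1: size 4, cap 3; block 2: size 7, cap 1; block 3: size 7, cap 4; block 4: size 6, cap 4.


A basis picks exactly ci elements from block i.
Number of bases = product of C(|Si|, ci).
= C(4,3) * C(7,1) * C(7,4) * C(6,4)
= 4 * 7 * 35 * 15
= 14700.

14700


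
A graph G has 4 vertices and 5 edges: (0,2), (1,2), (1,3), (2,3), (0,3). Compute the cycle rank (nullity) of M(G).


Cycle rank (nullity) = |E| - r(M) = |E| - (|V| - c).
|E| = 5, |V| = 4, c = 1.
Nullity = 5 - (4 - 1) = 5 - 3 = 2.

2


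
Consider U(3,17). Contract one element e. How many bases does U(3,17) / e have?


Contracting e from U(3,17) gives U(2,16).
Bases of U(2,16) = (16 choose 2) = 120.

120


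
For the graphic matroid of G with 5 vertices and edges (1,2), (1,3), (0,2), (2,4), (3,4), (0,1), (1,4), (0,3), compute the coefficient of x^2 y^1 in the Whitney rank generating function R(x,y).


R(x,y) = sum over A in 2^E of x^(r(E)-r(A)) * y^(|A|-r(A)).
G has 5 vertices, 8 edges. r(E) = 4.
Enumerate all 2^8 = 256 subsets.
Count subsets with r(E)-r(A)=2 and |A|-r(A)=1: 4.

4


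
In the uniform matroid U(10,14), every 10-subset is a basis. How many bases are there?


Bases of U(10,14) are all 10-element subsets of the 14-element ground set.
Number of bases = C(14,10).
C(14,10) = 14! / (10! * 4!) = 1001.

1001


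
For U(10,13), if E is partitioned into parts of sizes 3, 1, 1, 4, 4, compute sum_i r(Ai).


r(Ai) = min(|Ai|, 10) for each part.
Sum = min(3,10) + min(1,10) + min(1,10) + min(4,10) + min(4,10)
    = 3 + 1 + 1 + 4 + 4
    = 13.

13


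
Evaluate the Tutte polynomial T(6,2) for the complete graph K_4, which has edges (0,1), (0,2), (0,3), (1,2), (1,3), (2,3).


T(K_4; x,y) = x^3 + 3x^2 + 4xy + 2x + y^3 + 3y^2 + 2y.
Substituting x=6, y=2:
= 216 + 108 + 48 + 12 + 8 + 12 + 4
= 408.

408


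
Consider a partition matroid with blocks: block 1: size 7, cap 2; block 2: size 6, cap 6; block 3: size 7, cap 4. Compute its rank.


Rank of a partition matroid = sum of min(|Si|, ci) for each block.
= min(7,2) + min(6,6) + min(7,4)
= 2 + 6 + 4
= 12.

12


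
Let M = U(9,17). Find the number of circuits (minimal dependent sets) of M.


In U(9,17), circuits are the (10)-element subsets.
Any set of 10 elements is dependent, and removing any one element gives
an independent set of size 9, so it is a minimal dependent set.
Number of circuits = C(17,10) = 17! / (10! * 7!) = 19448.

19448


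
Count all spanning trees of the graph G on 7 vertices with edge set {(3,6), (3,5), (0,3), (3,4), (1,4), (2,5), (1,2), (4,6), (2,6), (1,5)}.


By Kirchhoff's matrix tree theorem, the number of spanning trees equals
the determinant of any cofactor of the Laplacian matrix L.
G has 7 vertices and 10 edges.
Computing the (6 x 6) cofactor determinant gives 75.

75


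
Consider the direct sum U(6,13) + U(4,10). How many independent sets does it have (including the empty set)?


For a direct sum, |I(M1+M2)| = |I(M1)| * |I(M2)|.
|I(U(6,13))| = sum C(13,k) for k=0..6 = 4096.
|I(U(4,10))| = sum C(10,k) for k=0..4 = 386.
Total = 4096 * 386 = 1581056.

1581056


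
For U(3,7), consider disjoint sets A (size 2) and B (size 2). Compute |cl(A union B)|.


|A union B| = 2 + 2 = 4 (disjoint).
In U(3,7), cl(S) = S if |S| < 3, else cl(S) = E.
Since 4 >= 3, cl(A union B) = E.
|cl(A union B)| = 7.

7


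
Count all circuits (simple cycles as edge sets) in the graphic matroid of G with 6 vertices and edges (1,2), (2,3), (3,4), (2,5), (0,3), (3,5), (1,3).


A circuit in a graphic matroid = edge set of a simple cycle.
G has 6 vertices and 7 edges.
Enumerating all minimal edge subsets forming cycles...
Total circuits found: 3.

3


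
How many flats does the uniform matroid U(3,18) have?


Flats of U(3,18): every subset of size < 3 is a flat, plus E itself.
Count = (18 choose 0) + (18 choose 1) + (18 choose 2) + 1
     = 1 + 18 + 153 + 1
     = 173.

173


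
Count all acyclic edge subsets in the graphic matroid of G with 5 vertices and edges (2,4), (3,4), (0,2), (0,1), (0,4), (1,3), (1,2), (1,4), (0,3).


An independent set in a graphic matroid is an acyclic edge subset.
G has 5 vertices and 9 edges.
Enumerate all 2^9 = 512 subsets, checking for acyclicity.
Total independent sets = 198.

198


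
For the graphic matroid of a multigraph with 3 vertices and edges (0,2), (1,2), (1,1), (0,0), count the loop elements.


In a graphic matroid, a loop is a self-loop edge (u,u) with rank 0.
Examining all 4 edges for self-loops...
Self-loops found: (1,1), (0,0)
Number of loops = 2.

2


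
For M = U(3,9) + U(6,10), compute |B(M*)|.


(M1+M2)* = M1* + M2*.
M1* = U(6,9), bases: C(9,6) = 84.
M2* = U(4,10), bases: C(10,4) = 210.
|B(M*)| = 84 * 210 = 17640.

17640


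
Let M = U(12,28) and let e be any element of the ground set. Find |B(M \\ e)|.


Deleting e from U(12,28) gives U(12,27) since n > r.
Bases of U(12,27) = (27 choose 12) = 17383860.

17383860


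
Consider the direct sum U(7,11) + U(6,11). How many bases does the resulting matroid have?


Bases of a direct sum M1 + M2: |B| = |B(M1)| * |B(M2)|.
|B(U(7,11))| = C(11,7) = 330.
|B(U(6,11))| = C(11,6) = 462.
Total bases = 330 * 462 = 152460.

152460


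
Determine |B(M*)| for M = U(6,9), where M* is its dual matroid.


The dual of U(r,n) is U(n-r, n) = U(3,9).
Bases of U(3,9) are all (3)-element subsets.
|B(M*)| = C(9,3) = 9! / (3! * 6!) = 84.

84


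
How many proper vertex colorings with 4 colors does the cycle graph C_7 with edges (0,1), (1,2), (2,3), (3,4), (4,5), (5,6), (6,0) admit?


P(C_7, k) = (k-1)^7 + (-1)^7*(k-1).
P(4) = (3)^7 - 3
= 2187 - 3 = 2184.

2184


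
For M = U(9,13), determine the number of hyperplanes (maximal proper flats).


Hyperplanes of U(9,13) are flats of rank 8.
In a uniform matroid, these are exactly the (8)-element subsets.
Count = C(13,8) = 1287.

1287


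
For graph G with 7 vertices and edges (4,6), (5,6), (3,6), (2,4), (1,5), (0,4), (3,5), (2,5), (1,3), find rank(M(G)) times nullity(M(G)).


r(M) = |V| - c = 7 - 1 = 6.
nullity = |E| - r(M) = 9 - 6 = 3.
Product = 6 * 3 = 18.

18


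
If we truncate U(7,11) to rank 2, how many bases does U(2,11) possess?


Truncating U(7,11) to rank 2 gives U(2,11).
Bases of U(2,11) are all 2-element subsets of 11 elements.
Number of bases = (11 choose 2) = 55.

55


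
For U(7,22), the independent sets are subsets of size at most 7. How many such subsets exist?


Independent sets of U(7,22) are all subsets of size <= 7.
Count = C(22,0) + C(22,1) + C(22,2) + C(22,3) + C(22,4) + C(22,5) + C(22,6) + C(22,7)
     = 1 + 22 + 231 + 1540 + 7315 + 26334 + 74613 + 170544
     = 280600.

280600


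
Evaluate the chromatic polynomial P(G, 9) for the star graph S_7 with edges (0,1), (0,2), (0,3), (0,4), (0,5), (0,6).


P(tree, k) = k * (k-1)^(6) for any tree on 7 vertices.
P(9) = 9 * 8^6 = 9 * 262144 = 2359296.

2359296


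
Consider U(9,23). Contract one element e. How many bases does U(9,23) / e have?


Contracting e from U(9,23) gives U(8,22).
Bases of U(8,22) = C(22,8) = 319770.

319770


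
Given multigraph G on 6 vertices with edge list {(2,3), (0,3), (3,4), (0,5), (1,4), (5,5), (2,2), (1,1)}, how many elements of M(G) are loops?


In a graphic matroid, a loop is a self-loop edge (u,u) with rank 0.
Examining all 8 edges for self-loops...
Self-loops found: (5,5), (2,2), (1,1)
Number of loops = 3.

3


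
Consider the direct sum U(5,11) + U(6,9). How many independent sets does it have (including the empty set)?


For a direct sum, |I(M1+M2)| = |I(M1)| * |I(M2)|.
|I(U(5,11))| = sum C(11,k) for k=0..5 = 1024.
|I(U(6,9))| = sum C(9,k) for k=0..6 = 466.
Total = 1024 * 466 = 477184.

477184


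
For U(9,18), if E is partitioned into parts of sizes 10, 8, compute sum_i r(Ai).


r(Ai) = min(|Ai|, 9) for each part.
Sum = min(10,9) + min(8,9)
    = 9 + 8
    = 17.

17


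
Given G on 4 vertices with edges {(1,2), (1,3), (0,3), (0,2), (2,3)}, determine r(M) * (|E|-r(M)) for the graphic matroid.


r(M) = |V| - c = 4 - 1 = 3.
nullity = |E| - r(M) = 5 - 3 = 2.
Product = 3 * 2 = 6.

6


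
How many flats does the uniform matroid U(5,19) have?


Flats of U(5,19): every subset of size < 5 is a flat, plus E itself.
Count = C(19,0) + C(19,1) + C(19,2) + C(19,3) + C(19,4) + 1
     = 1 + 19 + 171 + 969 + 3876 + 1
     = 5037.

5037


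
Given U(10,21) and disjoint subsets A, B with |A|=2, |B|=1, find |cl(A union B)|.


|A union B| = 2 + 1 = 3 (disjoint).
In U(10,21), cl(S) = S if |S| < 10, else cl(S) = E.
Since 3 < 10, cl(A union B) = A union B.
|cl(A union B)| = 3.

3


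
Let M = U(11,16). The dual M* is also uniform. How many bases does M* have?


The dual of U(r,n) is U(n-r, n) = U(5,16).
Bases of U(5,16) are all (5)-element subsets.
|B(M*)| = C(16,5) = 4368.

4368


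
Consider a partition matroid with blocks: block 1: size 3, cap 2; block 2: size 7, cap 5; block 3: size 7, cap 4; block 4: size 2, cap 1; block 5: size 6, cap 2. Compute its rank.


Rank of a partition matroid = sum of min(|Si|, ci) for each block.
= min(3,2) + min(7,5) + min(7,4) + min(2,1) + min(6,2)
= 2 + 5 + 4 + 1 + 2
= 14.

14


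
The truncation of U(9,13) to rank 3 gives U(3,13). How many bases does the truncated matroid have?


Truncating U(9,13) to rank 3 gives U(3,13).
Bases of U(3,13) are all 3-element subsets of 13 elements.
Number of bases = C(13,3) = (13 * 12 * 11) / (1 * 2 * 3) = 286.

286


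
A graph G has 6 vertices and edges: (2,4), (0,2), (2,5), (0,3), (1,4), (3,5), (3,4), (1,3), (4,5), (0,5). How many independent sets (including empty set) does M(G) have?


An independent set in a graphic matroid is an acyclic edge subset.
G has 6 vertices and 10 edges.
Enumerate all 2^10 = 1024 subsets, checking for acyclicity.
Total independent sets = 454.

454


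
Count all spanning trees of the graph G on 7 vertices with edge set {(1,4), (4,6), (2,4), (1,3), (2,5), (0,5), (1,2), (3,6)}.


By Kirchhoff's matrix tree theorem, the number of spanning trees equals
the determinant of any cofactor of the Laplacian matrix L.
G has 7 vertices and 8 edges.
Computing the (6 x 6) cofactor determinant gives 11.

11


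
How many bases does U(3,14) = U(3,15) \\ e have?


Deleting e from U(3,15) gives U(3,14) since n > r.
Bases of U(3,14) = C(14,3) = (14 * 13 * 12) / (1 * 2 * 3) = 364.

364


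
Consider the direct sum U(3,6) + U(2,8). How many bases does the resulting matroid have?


Bases of a direct sum M1 + M2: |B| = |B(M1)| * |B(M2)|.
|B(U(3,6))| = C(6,3) = 20.
|B(U(2,8))| = C(8,2) = 28.
Total bases = 20 * 28 = 560.

560


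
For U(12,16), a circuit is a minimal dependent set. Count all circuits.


In U(12,16), circuits are the (13)-element subsets.
Any set of 13 elements is dependent, and removing any one element gives
an independent set of size 12, so it is a minimal dependent set.
Number of circuits = (16 choose 13) = 560.

560


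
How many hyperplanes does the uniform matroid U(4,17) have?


Hyperplanes of U(4,17) are flats of rank 3.
In a uniform matroid, these are exactly the (3)-element subsets.
Count = C(17,3) = (17 * 16 * 15) / (1 * 2 * 3) = 680.

680


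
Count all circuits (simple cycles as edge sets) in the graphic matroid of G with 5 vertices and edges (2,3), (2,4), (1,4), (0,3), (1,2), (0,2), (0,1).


A circuit in a graphic matroid = edge set of a simple cycle.
G has 5 vertices and 7 edges.
Enumerating all minimal edge subsets forming cycles...
Total circuits found: 6.

6
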